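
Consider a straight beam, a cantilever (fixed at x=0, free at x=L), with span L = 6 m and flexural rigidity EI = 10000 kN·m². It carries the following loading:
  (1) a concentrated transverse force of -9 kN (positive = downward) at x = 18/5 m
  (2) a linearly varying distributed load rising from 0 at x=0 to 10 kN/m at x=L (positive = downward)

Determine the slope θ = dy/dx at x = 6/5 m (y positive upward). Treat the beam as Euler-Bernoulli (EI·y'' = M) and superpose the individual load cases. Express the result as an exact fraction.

Load 1 — point force P=-9 kN at a=18/5 m (b=L-a=12/5):
  θ_1 = -Px(2a-x)/(2EI)  [x≤a] = -(-9)·(6/5)·(2·(18/5)-(6/5))/(2·10000) = 81/25000 rad
Load 2 — triangular load w₀=10 kN/m (0→w₀ over full span):
  θ_2 = (w₀Lx²/4-w₀L²x/3-w₀x⁴/(24L))/EI = (10·6·(6/5)²/4-10·6²·(6/5)/3-10·(6/5)⁴/(24·6))/10000 = -7659/625000 rad
Superposition: θ = Σ θ_i = -2817/312500 rad ≈ -0.009014 rad

θ(6/5) = -2817/312500 rad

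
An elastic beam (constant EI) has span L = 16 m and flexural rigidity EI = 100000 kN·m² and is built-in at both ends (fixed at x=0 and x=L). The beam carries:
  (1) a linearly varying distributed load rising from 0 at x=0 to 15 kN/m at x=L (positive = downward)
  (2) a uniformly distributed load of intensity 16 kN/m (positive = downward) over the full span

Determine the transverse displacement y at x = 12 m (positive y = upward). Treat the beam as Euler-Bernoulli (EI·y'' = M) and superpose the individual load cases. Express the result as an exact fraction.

Load 1 — triangular load w₀=15 kN/m (0→w₀ over full span):
  y_1 = -w₀x²(L-x)²(x+2L)/(120LEI) = -15·12²·(16-12)²·(12+2·16)/(120·16·100000) = -99/12500 m
Load 2 — uniform load w=16 kN/m over full span:
  y_2 = -wx²(L-x)²/(24EI) = -16·12²·(16-12)²/(24·100000) = -48/3125 m
Superposition: y = Σ y_i = -291/12500 m ≈ -0.023280 m

y(12) = -291/12500 m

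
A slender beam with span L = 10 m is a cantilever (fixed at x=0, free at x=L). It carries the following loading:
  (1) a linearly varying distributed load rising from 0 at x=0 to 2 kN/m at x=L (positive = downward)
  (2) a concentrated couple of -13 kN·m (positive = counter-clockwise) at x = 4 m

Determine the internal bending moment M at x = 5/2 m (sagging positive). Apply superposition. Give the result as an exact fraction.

M(5/2) = -883/16 kN·m

Load 1 — triangular load w₀=2 kN/m (0→w₀ over full span):
  M_1 = w₀Lx/2 - w₀L²/3 - w₀x³/(6L) = 2·10·(5/2)/2 - 2·10²/3 - 2·(5/2)³/(6·10) = -675/16 kN·m
Load 2 — applied couple M₀=-13 kN·m at a=4 m (b=L-a=6):
  M_2 = M₀  [x≤a] = (-13) = -13 kN·m
Superposition: M = Σ M_i = -883/16 kN·m ≈ -55.187500 kN·m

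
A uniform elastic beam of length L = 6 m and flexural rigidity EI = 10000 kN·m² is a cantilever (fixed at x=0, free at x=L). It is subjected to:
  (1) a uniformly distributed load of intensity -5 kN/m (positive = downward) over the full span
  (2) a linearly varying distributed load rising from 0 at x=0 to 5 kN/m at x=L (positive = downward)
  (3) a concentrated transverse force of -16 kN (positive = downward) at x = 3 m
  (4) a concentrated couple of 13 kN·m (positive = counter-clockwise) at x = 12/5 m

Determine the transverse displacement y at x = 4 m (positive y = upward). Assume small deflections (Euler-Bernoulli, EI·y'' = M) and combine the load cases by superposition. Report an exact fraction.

Load 1 — uniform load w=-5 kN/m over full span:
  y_1 = -wx²(x²-4Lx+6L²)/(24EI) = -(-5)·4²·(4²-4·6·4+6·6²)/(24·10000) = 17/375 m
Load 2 — triangular load w₀=5 kN/m (0→w₀ over full span):
  y_2 = (w₀Lx³/12-w₀L²x²/6-w₀x⁵/(120L))/EI = (5·6·4³/12-5·6²·4²/6-5·4⁵/(120·6))/10000 = -184/5625 m
Load 3 — point force P=-16 kN at a=3 m (b=L-a=3):
  y_3 = -Pa²(3x-a)/(6EI)  [x>a] = -(-16)·3²·(3·4-3)/(6·10000) = 27/1250 m
Load 4 — applied couple M₀=13 kN·m at a=12/5 m (b=L-a=18/5):
  y_4 = M₀a(2x-a)/(2EI)  [x>a] = 13·(12/5)·(2·4-(12/5))/(2·10000) = 273/31250 m
Superposition: y = Σ y_i = 6041/140625 m ≈ 0.042958 m

y(4) = 6041/140625 m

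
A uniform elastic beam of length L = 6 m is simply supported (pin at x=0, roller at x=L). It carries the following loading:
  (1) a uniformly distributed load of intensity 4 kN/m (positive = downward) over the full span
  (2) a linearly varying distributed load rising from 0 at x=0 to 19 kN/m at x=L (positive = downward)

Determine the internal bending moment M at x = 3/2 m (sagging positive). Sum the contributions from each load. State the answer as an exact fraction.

Load 1 — uniform load w=4 kN/m over full span:
  M_1 = wx(L-x)/2 = 4·(3/2)·(6-(3/2))/2 = 27/2 kN·m
Load 2 — triangular load w₀=19 kN/m (0→w₀ over full span):
  M_2 = w₀Lx/6 - w₀x³/(6L) = 19·6·(3/2)/6 - 19·(3/2)³/(6·6) = 855/32 kN·m
Superposition: M = Σ M_i = 1287/32 kN·m ≈ 40.218750 kN·m

M(3/2) = 1287/32 kN·m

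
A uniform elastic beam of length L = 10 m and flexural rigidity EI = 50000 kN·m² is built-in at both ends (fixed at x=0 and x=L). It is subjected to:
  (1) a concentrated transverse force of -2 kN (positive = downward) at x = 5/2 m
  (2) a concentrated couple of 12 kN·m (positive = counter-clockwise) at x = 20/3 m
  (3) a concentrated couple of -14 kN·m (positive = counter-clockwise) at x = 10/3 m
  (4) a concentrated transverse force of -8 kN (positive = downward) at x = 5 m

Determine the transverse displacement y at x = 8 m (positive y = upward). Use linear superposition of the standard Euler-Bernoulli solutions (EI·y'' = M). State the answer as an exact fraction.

Load 1 — point force P=-2 kN at a=5/2 m (b=L-a=15/2):
  y_1 = -Pa²(L-x)²(3bL-(3b+a)(L-x))/(6L³EI)  [x>a] = -(-2)·(5/2)²·(10-8)²·(3·(15/2)·10-(3·(15/2)+(5/2))·(10-8))/(6·10³·50000) = 7/240000 m
Load 2 — applied couple M₀=12 kN·m at a=20/3 m (b=L-a=10/3):
  y_2 = (R_Ax³/6 - M_Ax²/2 - M₀(x-a)²/2)/EI  [x>a] with R_A=8/5, M_A=4 = ((8/5)·8³/6 - 4·8²/2 - 12·(8-(20/3))²/2)/50000 = -2/46875 m
Load 3 — applied couple M₀=-14 kN·m at a=10/3 m (b=L-a=20/3):
  y_3 = (R_Ax³/6 - M_Ax²/2 - M₀(x-a)²/2)/EI  [x>a] with R_A=-28/15, M_A=0 = ((-28/15)·8³/6 - 0·8²/2 - (-14)·(8-(10/3))²/2)/50000 = -77/562500 m
Load 4 — point force P=-8 kN at a=5 m (b=L-a=5):
  y_4 = -Pa²(L-x)²(3bL-(3b+a)(L-x))/(6L³EI)  [x>a] = -(-8)·5²·(10-8)²·(3·5·10-(3·5+5)·(10-8))/(6·10³·50000) = 11/37500 m
Superposition: y = Σ y_i = 2573/18000000 m ≈ 0.000143 m

y(8) = 2573/18000000 m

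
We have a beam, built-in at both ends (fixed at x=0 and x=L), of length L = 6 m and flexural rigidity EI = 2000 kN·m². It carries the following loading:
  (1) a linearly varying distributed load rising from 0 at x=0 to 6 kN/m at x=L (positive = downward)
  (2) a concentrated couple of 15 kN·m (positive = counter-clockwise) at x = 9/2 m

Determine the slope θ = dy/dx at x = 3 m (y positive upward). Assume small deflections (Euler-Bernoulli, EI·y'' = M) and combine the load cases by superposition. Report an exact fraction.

θ(3) = -333/320000 rad

Load 1 — triangular load w₀=6 kN/m (0→w₀ over full span):
  θ_1 = -w₀(2x(L-x)(L-2x)(x+2L)+x²(L-x)²)/(120LEI) = -6·(2·3·(6-3)·(6-2·3)·(3+2·6)+3²·(6-3)²)/(120·6·2000) = -27/80000 rad
Load 2 — applied couple M₀=15 kN·m at a=9/2 m (b=L-a=3/2):
  θ_2 = (R_Ax²/2 - M_Ax)/EI  [x≤a] with R_A=45/16, M_A=75/16 = ((45/16)·3²/2 - (75/16)·3)/2000 = -9/12800 rad
Superposition: θ = Σ θ_i = -333/320000 rad ≈ -0.001041 rad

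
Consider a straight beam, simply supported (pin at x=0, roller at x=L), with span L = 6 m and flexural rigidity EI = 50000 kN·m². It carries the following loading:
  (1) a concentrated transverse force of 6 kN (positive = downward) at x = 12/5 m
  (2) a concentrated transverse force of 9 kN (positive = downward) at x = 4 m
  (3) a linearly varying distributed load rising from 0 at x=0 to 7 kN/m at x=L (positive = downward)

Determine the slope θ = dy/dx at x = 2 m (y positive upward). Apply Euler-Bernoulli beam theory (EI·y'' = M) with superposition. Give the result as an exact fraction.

Load 1 — point force P=6 kN at a=12/5 m (b=L-a=18/5):
  θ_1 = -Pb(L²-b²-3x²)/(6LEI)  [x≤a] = -6·(18/5)·(6²-(18/5)²-3·2²)/(6·6·50000) = -207/1562500 rad
Load 2 — point force P=9 kN at a=4 m (b=L-a=2):
  θ_2 = -Pb(L²-b²-3x²)/(6LEI)  [x≤a] = -9·2·(6²-2²-3·2²)/(6·6·50000) = -1/5000 rad
Load 3 — triangular load w₀=7 kN/m (0→w₀ over full span):
  θ_3 = -w₀(7L⁴-30L²x²+15x⁴)/(360LEI) = -7·(7·6⁴-30·6²·2²+15·2⁴)/(360·6·50000) = -91/281250 rad
Superposition: θ = Σ θ_i = -18451/28125000 rad ≈ -0.000656 rad

θ(2) = -18451/28125000 rad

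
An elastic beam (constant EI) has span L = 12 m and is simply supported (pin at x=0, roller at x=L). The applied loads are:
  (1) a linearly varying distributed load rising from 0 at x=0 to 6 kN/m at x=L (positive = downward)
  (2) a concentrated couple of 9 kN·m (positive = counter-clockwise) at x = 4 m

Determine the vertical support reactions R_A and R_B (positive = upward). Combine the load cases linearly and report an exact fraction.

Load 1 — triangular load w₀=6 kN/m (0→w₀ over full span):
  R_A = w₀L/6 = 6·12/6 = 12 kN
  R_B = w₀L/3 = 6·12/3 = 24 kN
Load 2 — applied couple M₀=9 kN·m at a=4 m (b=L-a=8):
  R_A = M₀/L = 9/12 = 3/4 kN
  R_B = -M₀/L = -9/12 = -3/4 kN
Superposition: R_A = 51/4 kN, R_B = 93/4 kN

R_A = 51/4 kN, R_B = 93/4 kN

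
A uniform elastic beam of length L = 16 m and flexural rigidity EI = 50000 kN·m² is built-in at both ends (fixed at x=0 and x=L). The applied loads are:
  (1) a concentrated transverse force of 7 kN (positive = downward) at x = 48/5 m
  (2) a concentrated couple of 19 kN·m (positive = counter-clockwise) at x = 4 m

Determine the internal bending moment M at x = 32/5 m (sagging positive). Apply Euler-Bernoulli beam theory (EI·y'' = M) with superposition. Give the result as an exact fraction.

Load 1 — point force P=7 kN at a=48/5 m (b=L-a=32/5):
  M_1 = Pb²(3a+b)x/L³ - Pab²/L²  [x≤a] = 7·(32/5)²·(3·(48/5)+(32/5))·(32/5)/16³ - 7·(48/5)·(32/5)²/16² = 3136/625 kN·m
Load 2 — applied couple M₀=19 kN·m at a=4 m (b=L-a=12):
  M_2 = R_Ax - M_A - M₀  [x>a] with R_A=171/128, M_A=-57/16 = (171/128)·(32/5) - (-57/16) - 19 = -551/80 kN·m
Superposition: M = Σ M_i = -18699/10000 kN·m ≈ -1.869900 kN·m

M(32/5) = -18699/10000 kN·m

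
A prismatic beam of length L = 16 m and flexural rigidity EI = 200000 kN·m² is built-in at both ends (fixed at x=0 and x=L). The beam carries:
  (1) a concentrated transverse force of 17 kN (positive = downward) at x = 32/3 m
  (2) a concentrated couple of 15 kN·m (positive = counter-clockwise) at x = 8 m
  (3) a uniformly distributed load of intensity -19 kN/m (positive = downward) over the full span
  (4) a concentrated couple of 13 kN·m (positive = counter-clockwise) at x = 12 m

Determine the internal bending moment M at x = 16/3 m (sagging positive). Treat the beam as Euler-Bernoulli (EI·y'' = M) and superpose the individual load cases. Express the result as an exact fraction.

M(16/3) = -164839/1296 kN·m

Load 1 — point force P=17 kN at a=32/3 m (b=L-a=16/3):
  M_1 = Pb²(3a+b)x/L³ - Pab²/L²  [x≤a] = 17·(16/3)²·(3·(32/3)+(16/3))·(16/3)/16³ - 17·(32/3)·(16/3)²/16² = 272/81 kN·m
Load 2 — applied couple M₀=15 kN·m at a=8 m (b=L-a=8):
  M_2 = R_Ax - M_A  [x≤a] with R_A=45/32, M_A=15/4 = (45/32)·(16/3) - (15/4) = 15/4 kN·m
Load 3 — uniform load w=-19 kN/m over full span:
  M_3 = wLx/2 - wL²/12 - wx²/2 = (-19)·16·(16/3)/2 - (-19)·16²/12 - (-19)·(16/3)²/2 = -1216/9 kN·m
Load 4 — applied couple M₀=13 kN·m at a=12 m (b=L-a=4):
  M_4 = R_Ax - M_A  [x≤a] with R_A=117/128, M_A=65/16 = (117/128)·(16/3) - (65/16) = 13/16 kN·m
Superposition: M = Σ M_i = -164839/1296 kN·m ≈ -127.190586 kN·m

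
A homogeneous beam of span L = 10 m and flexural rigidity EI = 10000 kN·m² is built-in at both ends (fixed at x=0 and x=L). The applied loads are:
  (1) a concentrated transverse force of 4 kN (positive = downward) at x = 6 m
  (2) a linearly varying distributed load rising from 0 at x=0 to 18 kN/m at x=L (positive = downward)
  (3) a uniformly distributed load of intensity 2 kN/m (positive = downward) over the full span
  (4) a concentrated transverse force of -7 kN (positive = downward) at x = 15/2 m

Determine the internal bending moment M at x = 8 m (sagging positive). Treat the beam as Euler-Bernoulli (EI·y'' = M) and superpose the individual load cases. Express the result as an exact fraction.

Load 1 — point force P=4 kN at a=6 m (b=L-a=4):
  M_1 = Pa²(a+3b)(L-x)/L³ - Pa²b/L²  [x>a] = 4·6²·(6+3·4)·(10-8)/10³ - 4·6²·4/10² = -72/125 kN·m
Load 2 — triangular load w₀=18 kN/m (0→w₀ over full span):
  M_2 = 3w₀Lx/20 - w₀L²/30 - w₀x³/(6L) = 3·18·10·8/20 - 18·10²/30 - 18·8³/(6·10) = 12/5 kN·m
Load 3 — uniform load w=2 kN/m over full span:
  M_3 = wLx/2 - wL²/12 - wx²/2 = 2·10·8/2 - 2·10²/12 - 2·8²/2 = -2/3 kN·m
Load 4 — point force P=-7 kN at a=15/2 m (b=L-a=5/2):
  M_4 = Pa²(a+3b)(L-x)/L³ - Pa²b/L²  [x>a] = (-7)·(15/2)²·((15/2)+3·(5/2))·(10-8)/10³ - (-7)·(15/2)²·(5/2)/10² = -63/32 kN·m
Superposition: M = Σ M_i = -9737/12000 kN·m ≈ -0.811417 kN·m

M(8) = -9737/12000 kN·m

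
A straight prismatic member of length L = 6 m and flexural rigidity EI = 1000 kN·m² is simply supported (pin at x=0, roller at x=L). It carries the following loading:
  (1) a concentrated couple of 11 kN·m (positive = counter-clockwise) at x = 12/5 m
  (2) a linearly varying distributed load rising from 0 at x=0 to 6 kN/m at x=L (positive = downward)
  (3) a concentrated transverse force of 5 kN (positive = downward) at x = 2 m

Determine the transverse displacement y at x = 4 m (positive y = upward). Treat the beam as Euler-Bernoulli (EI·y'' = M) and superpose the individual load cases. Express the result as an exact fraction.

Load 1 — applied couple M₀=11 kN·m at a=12/5 m (b=L-a=18/5):
  y_1 = (M₀x³/(6L)-M₀(x-a)²/2+C₁x)/EI  [x>a] with C₁=M₀(3b²-L²)/(6L)=22/25 = (11·4³/(6·6)-11·(4-(12/5))²/2+(22/25)·4)/1000 = 253/28125 m
Load 2 — triangular load w₀=6 kN/m (0→w₀ over full span):
  y_2 = -w₀x(7L⁴-10L²x²+3x⁴)/(360LEI) = -6·4·(7·6⁴-10·6²·4²+3·4⁴)/(360·6·1000) = -17/375 m
Load 3 — point force P=5 kN at a=2 m (b=L-a=4):
  y_3 = -Pa(L-x)(2Lx-a²-x²)/(6LEI)  [x>a] = -5·2·(6-4)·(2·6·4-2²-4²)/(6·6·1000) = -7/450 m
Superposition: y = Σ y_i = -973/18750 m ≈ -0.051893 m

y(4) = -973/18750 m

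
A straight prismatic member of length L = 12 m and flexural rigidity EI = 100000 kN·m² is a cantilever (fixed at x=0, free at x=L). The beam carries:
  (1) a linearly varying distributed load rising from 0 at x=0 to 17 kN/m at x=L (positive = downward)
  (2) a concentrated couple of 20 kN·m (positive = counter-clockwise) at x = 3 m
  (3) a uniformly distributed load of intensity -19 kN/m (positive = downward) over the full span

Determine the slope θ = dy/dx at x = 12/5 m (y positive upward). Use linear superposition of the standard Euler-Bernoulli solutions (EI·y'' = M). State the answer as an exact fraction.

θ(12/5) = 82167/7812500 rad

Load 1 — triangular load w₀=17 kN/m (0→w₀ over full span):
  θ_1 = (w₀Lx²/4-w₀L²x/3-w₀x⁴/(24L))/EI = (17·12·(12/5)²/4-17·12²·(12/5)/3-17·(12/5)⁴/(24·12))/100000 = -130203/7812500 rad
Load 2 — applied couple M₀=20 kN·m at a=3 m (b=L-a=9):
  θ_2 = M₀x/EI  [x≤a] = 20·(12/5)/100000 = 3/6250 rad
Load 3 — uniform load w=-19 kN/m over full span:
  θ_3 = -wx(x²-3Lx+3L²)/(6EI) = -(-19)·(12/5)·((12/5)²-3·12·(12/5)+3·12²)/(6·100000) = 10431/390625 rad
Superposition: θ = Σ θ_i = 82167/7812500 rad ≈ 0.010517 rad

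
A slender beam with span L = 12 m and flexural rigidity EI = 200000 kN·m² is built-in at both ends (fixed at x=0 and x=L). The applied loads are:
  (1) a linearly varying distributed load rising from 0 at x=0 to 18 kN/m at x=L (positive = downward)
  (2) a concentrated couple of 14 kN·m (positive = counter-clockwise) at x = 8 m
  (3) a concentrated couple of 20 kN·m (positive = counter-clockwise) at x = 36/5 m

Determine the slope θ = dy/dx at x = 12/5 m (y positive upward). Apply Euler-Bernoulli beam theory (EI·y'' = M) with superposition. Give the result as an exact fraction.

Load 1 — triangular load w₀=18 kN/m (0→w₀ over full span):
  θ_1 = -w₀(2x(L-x)(L-2x)(x+2L)+x²(L-x)²)/(120LEI) = -18·(2·(12/5)·(12-(12/5))·(12-2·(12/5))·((12/5)+2·12)+(12/5)²·(12-(12/5))²)/(120·12·200000) = -1134/1953125 rad
Load 2 — applied couple M₀=14 kN·m at a=8 m (b=L-a=4):
  θ_2 = (R_Ax²/2 - M_Ax)/EI  [x≤a] with R_A=14/9, M_A=14/3 = ((14/9)·(12/5)²/2 - (14/3)·(12/5))/200000 = -21/625000 rad
Load 3 — applied couple M₀=20 kN·m at a=36/5 m (b=L-a=24/5):
  θ_3 = (R_Ax²/2 - M_Ax)/EI  [x≤a] with R_A=12/5, M_A=32/5 = ((12/5)·(12/5)²/2 - (32/5)·(12/5))/200000 = -33/781250 rad
Superposition: θ = Σ θ_i = -10257/15625000 rad ≈ -0.000656 rad

θ(12/5) = -10257/15625000 rad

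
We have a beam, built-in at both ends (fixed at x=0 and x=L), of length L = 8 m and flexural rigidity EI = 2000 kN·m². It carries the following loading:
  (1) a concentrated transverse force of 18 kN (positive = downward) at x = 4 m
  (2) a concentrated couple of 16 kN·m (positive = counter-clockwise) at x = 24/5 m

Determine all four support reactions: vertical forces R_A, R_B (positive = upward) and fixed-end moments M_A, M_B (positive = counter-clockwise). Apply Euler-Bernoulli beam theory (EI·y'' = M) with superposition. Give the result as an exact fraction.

R_A = 297/25 kN, M_A = 578/25 kN·m, R_B = 153/25 kN, M_B = -402/25 kN·m

Load 1 — point force P=18 kN at a=4 m (b=L-a=4):
  R_A = Pb²(3a+b)/L³ = 18·4²·(3·4+4)/8³ = 9 kN
  M_A = Pab²/L² = 18·4·4²/8² = 18 kN·m
  R_B = Pa²(a+3b)/L³ = 18·4²·(4+3·4)/8³ = 9 kN
  M_B = -Pa²b/L² = -18·4²·4/8² = -18 kN·m
Load 2 — applied couple M₀=16 kN·m at a=24/5 m (b=L-a=16/5):
  R_A = 6M₀ab/L³ = 6·16·(24/5)·(16/5)/8³ = 72/25 kN
  M_A = M₀b(2a-b)/L² = 16·(16/5)·(2·(24/5)-(16/5))/8² = 128/25 kN·m
  R_B = -6M₀ab/L³ = -6·16·(24/5)·(16/5)/8³ = -72/25 kN
  M_B = M₀a(2b-a)/L² = 16·(24/5)·(2·(16/5)-(24/5))/8² = 48/25 kN·m
Superposition: R_A = 297/25 kN, M_A = 578/25 kN·m, R_B = 153/25 kN, M_B = -402/25 kN·m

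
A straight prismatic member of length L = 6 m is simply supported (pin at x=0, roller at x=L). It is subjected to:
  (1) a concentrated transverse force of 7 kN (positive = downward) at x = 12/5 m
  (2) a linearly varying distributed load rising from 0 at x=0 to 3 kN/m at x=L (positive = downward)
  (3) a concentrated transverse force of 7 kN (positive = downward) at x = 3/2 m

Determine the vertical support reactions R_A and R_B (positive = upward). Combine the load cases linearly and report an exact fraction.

R_A = 249/20 kN, R_B = 211/20 kN

Load 1 — point force P=7 kN at a=12/5 m (b=L-a=18/5):
  R_A = Pb/L = 7·(18/5)/6 = 21/5 kN
  R_B = Pa/L = 7·(12/5)/6 = 14/5 kN
Load 2 — triangular load w₀=3 kN/m (0→w₀ over full span):
  R_A = w₀L/6 = 3·6/6 = 3 kN
  R_B = w₀L/3 = 3·6/3 = 6 kN
Load 3 — point force P=7 kN at a=3/2 m (b=L-a=9/2):
  R_A = Pb/L = 7·(9/2)/6 = 21/4 kN
  R_B = Pa/L = 7·(3/2)/6 = 7/4 kN
Superposition: R_A = 249/20 kN, R_B = 211/20 kN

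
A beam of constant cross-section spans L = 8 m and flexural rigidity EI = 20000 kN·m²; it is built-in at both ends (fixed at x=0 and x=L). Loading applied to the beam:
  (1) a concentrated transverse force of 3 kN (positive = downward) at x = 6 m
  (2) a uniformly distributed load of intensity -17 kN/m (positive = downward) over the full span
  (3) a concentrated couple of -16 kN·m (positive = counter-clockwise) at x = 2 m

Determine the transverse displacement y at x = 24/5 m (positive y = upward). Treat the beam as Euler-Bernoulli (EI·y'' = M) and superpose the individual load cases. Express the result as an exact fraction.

y(24/5) = 23357/3125000 m

Load 1 — point force P=3 kN at a=6 m (b=L-a=2):
  y_1 = -Pb²x²(3aL-(3a+b)x)/(6L³EI)  [x≤a] = -3·2²·(24/5)²·(3·6·8-(3·6+2)·(24/5))/(6·8³·20000) = -27/125000 m
Load 2 — uniform load w=-17 kN/m over full span:
  y_2 = -wx²(L-x)²/(24EI) = -(-17)·(24/5)²·(8-(24/5))²/(24·20000) = 3264/390625 m
Load 3 — applied couple M₀=-16 kN·m at a=2 m (b=L-a=6):
  y_3 = (R_Ax³/6 - M_Ax²/2 - M₀(x-a)²/2)/EI  [x>a] with R_A=-9/4, M_A=3 = ((-9/4)·(24/5)³/6 - 3·(24/5)²/2 - (-16)·((24/5)-2)²/2)/20000 = -52/78125 m
Superposition: y = Σ y_i = 23357/3125000 m ≈ 0.007474 m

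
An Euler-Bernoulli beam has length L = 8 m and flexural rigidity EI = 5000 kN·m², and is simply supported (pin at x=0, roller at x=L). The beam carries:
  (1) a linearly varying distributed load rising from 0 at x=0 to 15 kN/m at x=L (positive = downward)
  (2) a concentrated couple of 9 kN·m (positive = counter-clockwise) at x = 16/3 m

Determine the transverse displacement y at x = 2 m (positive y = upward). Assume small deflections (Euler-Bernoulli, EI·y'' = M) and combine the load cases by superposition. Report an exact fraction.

Load 1 — triangular load w₀=15 kN/m (0→w₀ over full span):
  y_1 = -w₀x(7L⁴-10L²x²+3x⁴)/(360LEI) = -15·2·(7·8⁴-10·8²·2²+3·2⁴)/(360·8·5000) = -109/2000 m
Load 2 — applied couple M₀=9 kN·m at a=16/3 m (b=L-a=8/3):
  y_2 = (M₀x³/(6L)+C₁x)/EI  [x≤a] with C₁=M₀(3b²-L²)/(6L)=-8 = (9·2³/(6·8)+(-8)·2)/5000 = -29/10000 m
Superposition: y = Σ y_i = -287/5000 m ≈ -0.057400 m

y(2) = -287/5000 m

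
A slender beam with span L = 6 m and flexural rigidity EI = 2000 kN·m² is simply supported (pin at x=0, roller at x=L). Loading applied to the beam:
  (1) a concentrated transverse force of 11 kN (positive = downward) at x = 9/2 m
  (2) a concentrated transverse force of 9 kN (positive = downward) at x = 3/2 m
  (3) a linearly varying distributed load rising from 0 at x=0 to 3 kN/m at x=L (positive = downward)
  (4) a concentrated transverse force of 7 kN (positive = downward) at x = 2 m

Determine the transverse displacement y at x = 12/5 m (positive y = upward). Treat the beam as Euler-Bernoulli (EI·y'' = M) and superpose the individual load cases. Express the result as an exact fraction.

y(12/5) = -27292819/500000000 m

Load 1 — point force P=11 kN at a=9/2 m (b=L-a=3/2):
  y_1 = -Pbx(L²-b²-x²)/(6LEI)  [x≤a] = -11·(3/2)·(12/5)·(6²-(3/2)²-(12/5)²)/(6·6·2000) = -30789/2000000 m
Load 2 — point force P=9 kN at a=3/2 m (b=L-a=9/2):
  y_2 = -Pa(L-x)(2Lx-a²-x²)/(6LEI)  [x>a] = -9·(3/2)·(6-(12/5))·(2·6·(12/5)-(3/2)²-(12/5)²)/(6·6·2000) = -56133/4000000 m
Load 3 — triangular load w₀=3 kN/m (0→w₀ over full span):
  y_3 = -w₀x(7L⁴-10L²x²+3x⁴)/(360LEI) = -3·(12/5)·(7·6⁴-10·6²·(12/5)²+3·(12/5)⁴)/(360·6·2000) = -92421/7812500 m
Load 4 — point force P=7 kN at a=2 m (b=L-a=4):
  y_4 = -Pa(L-x)(2Lx-a²-x²)/(6LEI)  [x>a] = -7·2·(6-(12/5))·(2·6·(12/5)-2²-(12/5)²)/(6·6·2000) = -833/62500 m
Superposition: y = Σ y_i = -27292819/500000000 m ≈ -0.054586 m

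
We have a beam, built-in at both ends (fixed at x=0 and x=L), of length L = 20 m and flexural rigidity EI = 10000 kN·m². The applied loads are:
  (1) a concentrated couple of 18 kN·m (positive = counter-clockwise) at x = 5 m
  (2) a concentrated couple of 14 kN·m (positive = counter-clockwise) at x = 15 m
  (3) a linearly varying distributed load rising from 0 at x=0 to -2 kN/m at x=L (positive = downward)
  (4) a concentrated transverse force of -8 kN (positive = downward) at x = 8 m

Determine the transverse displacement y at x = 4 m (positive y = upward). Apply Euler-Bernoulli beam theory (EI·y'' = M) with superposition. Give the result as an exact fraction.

y(4) = 13613/468750 m

Load 1 — applied couple M₀=18 kN·m at a=5 m (b=L-a=15):
  y_1 = (R_Ax³/6 - M_Ax²/2)/EI  [x≤a] with R_A=81/80, M_A=-27/8 = ((81/80)·4³/6 - (-27/8)·4²/2)/10000 = 189/50000 m
Load 2 — applied couple M₀=14 kN·m at a=15 m (b=L-a=5):
  y_2 = (R_Ax³/6 - M_Ax²/2)/EI  [x≤a] with R_A=63/80, M_A=35/8 = ((63/80)·4³/6 - (35/8)·4²/2)/10000 = -133/50000 m
Load 3 — triangular load w₀=-2 kN/m (0→w₀ over full span):
  y_3 = -w₀x²(L-x)²(x+2L)/(120LEI) = -(-2)·4²·(20-4)²·(4+2·20)/(120·20·10000) = 704/46875 m
Load 4 — point force P=-8 kN at a=8 m (b=L-a=12):
  y_4 = -Pb²x²(3aL-(3a+b)x)/(6L³EI)  [x≤a] = -(-8)·12²·4²·(3·8·20-(3·8+12)·4)/(6·20³·10000) = 1008/78125 m
Superposition: y = Σ y_i = 13613/468750 m ≈ 0.029041 m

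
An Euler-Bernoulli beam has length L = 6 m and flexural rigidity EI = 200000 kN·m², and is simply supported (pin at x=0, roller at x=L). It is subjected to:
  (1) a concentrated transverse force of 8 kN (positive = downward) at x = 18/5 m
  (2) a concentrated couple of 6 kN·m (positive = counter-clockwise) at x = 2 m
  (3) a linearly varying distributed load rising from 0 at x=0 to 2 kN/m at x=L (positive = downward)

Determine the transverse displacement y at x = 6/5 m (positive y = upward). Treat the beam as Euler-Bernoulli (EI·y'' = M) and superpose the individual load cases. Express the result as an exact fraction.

Load 1 — point force P=8 kN at a=18/5 m (b=L-a=12/5):
  y_1 = -Pbx(L²-b²-x²)/(6LEI)  [x≤a] = -8·(12/5)·(6/5)·(6²-(12/5)²-(6/5)²)/(6·6·200000) = -36/390625 m
Load 2 — applied couple M₀=6 kN·m at a=2 m (b=L-a=4):
  y_2 = (M₀x³/(6L)+C₁x)/EI  [x≤a] with C₁=M₀(3b²-L²)/(6L)=2 = (6·(6/5)³/(6·6)+2·(6/5))/200000 = 21/1562500 m
Load 3 — triangular load w₀=2 kN/m (0→w₀ over full span):
  y_3 = -w₀x(7L⁴-10L²x²+3x⁴)/(360LEI) = -2·(6/5)·(7·6⁴-10·6²·(6/5)²+3·(6/5)⁴)/(360·6·200000) = -2322/48828125 m
Superposition: y = Σ y_i = -24663/195312500 m ≈ -0.000126 m

y(6/5) = -24663/195312500 m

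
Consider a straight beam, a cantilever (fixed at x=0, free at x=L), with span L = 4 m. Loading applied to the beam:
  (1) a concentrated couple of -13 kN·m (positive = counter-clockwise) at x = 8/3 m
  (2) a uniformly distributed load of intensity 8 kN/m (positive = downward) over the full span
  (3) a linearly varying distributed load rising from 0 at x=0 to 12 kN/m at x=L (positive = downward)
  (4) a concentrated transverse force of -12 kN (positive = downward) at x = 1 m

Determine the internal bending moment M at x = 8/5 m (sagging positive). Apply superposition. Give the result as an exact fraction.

Load 1 — applied couple M₀=-13 kN·m at a=8/3 m (b=L-a=4/3):
  M_1 = M₀  [x≤a] = (-13) = -13 kN·m
Load 2 — uniform load w=8 kN/m over full span:
  M_2 = -w(L-x)²/2 = -8·(4-(8/5))²/2 = -576/25 kN·m
Load 3 — triangular load w₀=12 kN/m (0→w₀ over full span):
  M_3 = w₀Lx/2 - w₀L²/3 - w₀x³/(6L) = 12·4·(8/5)/2 - 12·4²/3 - 12·(8/5)³/(6·4) = -3456/125 kN·m
Load 4 — point force P=-12 kN at a=1 m (b=L-a=3):
  M_4 = 0  [x>a] = 0 kN·m
Superposition: M = Σ M_i = -7961/125 kN·m ≈ -63.688000 kN·m

M(8/5) = -7961/125 kN·m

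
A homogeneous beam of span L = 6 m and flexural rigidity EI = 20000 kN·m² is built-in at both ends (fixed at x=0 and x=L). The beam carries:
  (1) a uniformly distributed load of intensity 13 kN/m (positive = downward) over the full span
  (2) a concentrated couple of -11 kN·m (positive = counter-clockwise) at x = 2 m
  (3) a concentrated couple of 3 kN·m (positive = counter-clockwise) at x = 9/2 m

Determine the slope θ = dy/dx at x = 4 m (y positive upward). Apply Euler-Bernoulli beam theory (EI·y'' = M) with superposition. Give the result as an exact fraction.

Load 1 — uniform load w=13 kN/m over full span:
  θ_1 = -wx(L-x)(L-2x)/(12EI) = -13·4·(6-4)·(6-2·4)/(12·20000) = 13/15000 rad
Load 2 — applied couple M₀=-11 kN·m at a=2 m (b=L-a=4):
  θ_2 = (R_Ax²/2 - M_Ax - M₀(x-a))/EI  [x>a] with R_A=-22/9, M_A=0 = ((-22/9)·4²/2 - 0·4 - (-11)·(4-2))/20000 = 11/90000 rad
Load 3 — applied couple M₀=3 kN·m at a=9/2 m (b=L-a=3/2):
  θ_3 = (R_Ax²/2 - M_Ax)/EI  [x≤a] with R_A=9/16, M_A=15/16 = ((9/16)·4²/2 - (15/16)·4)/20000 = 3/80000 rad
Superposition: θ = Σ θ_i = 739/720000 rad ≈ 0.001026 rad

θ(4) = 739/720000 rad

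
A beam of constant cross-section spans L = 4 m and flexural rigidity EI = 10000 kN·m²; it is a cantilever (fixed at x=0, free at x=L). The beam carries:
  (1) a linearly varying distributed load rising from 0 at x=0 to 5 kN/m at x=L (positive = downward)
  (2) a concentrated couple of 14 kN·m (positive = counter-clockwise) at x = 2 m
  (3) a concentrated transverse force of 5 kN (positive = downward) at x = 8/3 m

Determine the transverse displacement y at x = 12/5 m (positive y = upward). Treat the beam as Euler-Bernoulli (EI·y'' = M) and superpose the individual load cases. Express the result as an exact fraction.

Load 1 — triangular load w₀=5 kN/m (0→w₀ over full span):
  y_1 = (w₀Lx³/12-w₀L²x²/6-w₀x⁵/(120L))/EI = (5·4·(12/5)³/12-5·4²·(12/5)²/6-5·(12/5)⁵/(120·4))/10000 = -10662/1953125 m
Load 2 — applied couple M₀=14 kN·m at a=2 m (b=L-a=2):
  y_2 = M₀a(2x-a)/(2EI)  [x>a] = 14·2·(2·(12/5)-2)/(2·10000) = 49/12500 m
Load 3 — point force P=5 kN at a=8/3 m (b=L-a=4/3):
  y_3 = -Px²(3a-x)/(6EI)  [x≤a] = -5·(12/5)²·(3·(8/3)-(12/5))/(6·10000) = -42/15625 m
Superposition: y = Σ y_i = -33023/7812500 m ≈ -0.004227 m

y(12/5) = -33023/7812500 m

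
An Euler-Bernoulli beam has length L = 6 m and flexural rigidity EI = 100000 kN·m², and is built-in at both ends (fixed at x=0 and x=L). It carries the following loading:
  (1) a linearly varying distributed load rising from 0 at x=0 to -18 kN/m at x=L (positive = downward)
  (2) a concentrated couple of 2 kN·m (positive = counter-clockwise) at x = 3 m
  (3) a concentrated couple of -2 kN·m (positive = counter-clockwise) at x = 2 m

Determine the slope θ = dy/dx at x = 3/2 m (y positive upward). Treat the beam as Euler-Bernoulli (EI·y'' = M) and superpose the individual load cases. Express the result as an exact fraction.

θ(3/2) = 9037/64000000 rad

Load 1 — triangular load w₀=-18 kN/m (0→w₀ over full span):
  θ_1 = -w₀(2x(L-x)(L-2x)(x+2L)+x²(L-x)²)/(120LEI) = -(-18)·(2·(3/2)·(6-(3/2))·(6-2·(3/2))·((3/2)+2·6)+(3/2)²·(6-(3/2))²)/(120·6·100000) = 9477/64000000 rad
Load 2 — applied couple M₀=2 kN·m at a=3 m (b=L-a=3):
  θ_2 = (R_Ax²/2 - M_Ax)/EI  [x≤a] with R_A=1/2, M_A=1/2 = ((1/2)·(3/2)²/2 - (1/2)·(3/2))/100000 = -3/1600000 rad
Load 3 — applied couple M₀=-2 kN·m at a=2 m (b=L-a=4):
  θ_3 = (R_Ax²/2 - M_Ax)/EI  [x≤a] with R_A=-4/9, M_A=0 = ((-4/9)·(3/2)²/2 - 0·(3/2))/100000 = -1/200000 rad
Superposition: θ = Σ θ_i = 9037/64000000 rad ≈ 0.000141 rad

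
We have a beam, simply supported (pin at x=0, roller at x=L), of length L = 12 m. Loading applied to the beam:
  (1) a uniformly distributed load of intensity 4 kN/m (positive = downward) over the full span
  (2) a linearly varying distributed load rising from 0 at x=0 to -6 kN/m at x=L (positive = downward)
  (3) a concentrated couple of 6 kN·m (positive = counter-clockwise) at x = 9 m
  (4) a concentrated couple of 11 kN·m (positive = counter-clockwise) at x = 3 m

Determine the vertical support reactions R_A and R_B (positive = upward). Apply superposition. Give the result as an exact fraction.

Load 1 — uniform load w=4 kN/m over full span:
  R_A = wL/2 = 4·12/2 = 24 kN
  R_B = wL/2 = 4·12/2 = 24 kN
Load 2 — triangular load w₀=-6 kN/m (0→w₀ over full span):
  R_A = w₀L/6 = (-6)·12/6 = -12 kN
  R_B = w₀L/3 = (-6)·12/3 = -24 kN
Load 3 — applied couple M₀=6 kN·m at a=9 m (b=L-a=3):
  R_A = M₀/L = 6/12 = 1/2 kN
  R_B = -M₀/L = -6/12 = -1/2 kN
Load 4 — applied couple M₀=11 kN·m at a=3 m (b=L-a=9):
  R_A = M₀/L = 11/12 kN
  R_B = -M₀/L = -11/12 kN
Superposition: R_A = 161/12 kN, R_B = -17/12 kN

R_A = 161/12 kN, R_B = -17/12 kN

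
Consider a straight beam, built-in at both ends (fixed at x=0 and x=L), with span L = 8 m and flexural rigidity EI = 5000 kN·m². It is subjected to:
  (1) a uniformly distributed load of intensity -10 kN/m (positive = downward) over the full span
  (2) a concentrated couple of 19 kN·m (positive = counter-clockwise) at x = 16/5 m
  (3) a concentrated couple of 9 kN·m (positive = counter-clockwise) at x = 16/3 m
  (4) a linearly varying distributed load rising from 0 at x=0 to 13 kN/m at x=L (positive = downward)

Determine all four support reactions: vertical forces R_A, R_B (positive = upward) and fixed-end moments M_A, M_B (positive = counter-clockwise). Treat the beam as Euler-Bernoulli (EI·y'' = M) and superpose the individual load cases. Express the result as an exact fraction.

Load 1 — uniform load w=-10 kN/m over full span:
  R_A = wL/2 = (-10)·8/2 = -40 kN
  M_A = wL²/12 = (-10)·8²/12 = -160/3 kN·m
  R_B = wL/2 = (-10)·8/2 = -40 kN
  M_B = -wL²/12 = -(-10)·8²/12 = 160/3 kN·m
Load 2 — applied couple M₀=19 kN·m at a=16/5 m (b=L-a=24/5):
  R_A = 6M₀ab/L³ = 6·19·(16/5)·(24/5)/8³ = 171/50 kN
  M_A = M₀b(2a-b)/L² = 19·(24/5)·(2·(16/5)-(24/5))/8² = 57/25 kN·m
  R_B = -6M₀ab/L³ = -6·19·(16/5)·(24/5)/8³ = -171/50 kN
  M_B = M₀a(2b-a)/L² = 19·(16/5)·(2·(24/5)-(16/5))/8² = 152/25 kN·m
Load 3 — applied couple M₀=9 kN·m at a=16/3 m (b=L-a=8/3):
  R_A = 6M₀ab/L³ = 6·9·(16/3)·(8/3)/8³ = 3/2 kN
  M_A = M₀b(2a-b)/L² = 9·(8/3)·(2·(16/3)-(8/3))/8² = 3 kN·m
  R_B = -6M₀ab/L³ = -6·9·(16/3)·(8/3)/8³ = -3/2 kN
  M_B = M₀a(2b-a)/L² = 9·(16/3)·(2·(8/3)-(16/3))/8² = 0 kN·m
Load 4 — triangular load w₀=13 kN/m (0→w₀ over full span):
  R_A = 3w₀L/20 = 3·13·8/20 = 78/5 kN
  M_A = w₀L²/30 = 13·8²/30 = 416/15 kN·m
  R_B = 7w₀L/20 = 7·13·8/20 = 182/5 kN
  M_B = -w₀L²/20 = -13·8²/20 = -208/5 kN·m
Superposition: R_A = -487/25 kN, M_A = -508/25 kN·m, R_B = -213/25 kN, M_B = 1336/75 kN·m

R_A = -487/25 kN, M_A = -508/25 kN·m, R_B = -213/25 kN, M_B = 1336/75 kN·m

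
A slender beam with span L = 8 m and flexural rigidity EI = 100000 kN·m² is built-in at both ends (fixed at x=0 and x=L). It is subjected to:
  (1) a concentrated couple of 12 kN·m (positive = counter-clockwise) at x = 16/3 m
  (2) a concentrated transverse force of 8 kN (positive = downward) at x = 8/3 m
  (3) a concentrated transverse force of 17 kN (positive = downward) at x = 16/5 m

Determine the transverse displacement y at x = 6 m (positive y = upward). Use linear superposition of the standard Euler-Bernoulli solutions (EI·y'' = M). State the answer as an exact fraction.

y(6) = -1393/5062500 m

Load 1 — applied couple M₀=12 kN·m at a=16/3 m (b=L-a=8/3):
  y_1 = (R_Ax³/6 - M_Ax²/2 - M₀(x-a)²/2)/EI  [x>a] with R_A=2, M_A=4 = (2·6³/6 - 4·6²/2 - 12·(6-(16/3))²/2)/100000 = -1/37500 m
Load 2 — point force P=8 kN at a=8/3 m (b=L-a=16/3):
  y_2 = -Pa²(L-x)²(3bL-(3b+a)(L-x))/(6L³EI)  [x>a] = -8·(8/3)²·(8-6)²·(3·(16/3)·8-(3·(16/3)+(8/3))·(8-6))/(6·8³·100000) = -17/253125 m
Load 3 — point force P=17 kN at a=16/5 m (b=L-a=24/5):
  y_3 = -Pa²(L-x)²(3bL-(3b+a)(L-x))/(6L³EI)  [x>a] = -17·(16/5)²·(8-6)²·(3·(24/5)·8-(3·(24/5)+(16/5))·(8-6))/(6·8³·100000) = -17/93750 m
Superposition: y = Σ y_i = -1393/5062500 m ≈ -0.000275 m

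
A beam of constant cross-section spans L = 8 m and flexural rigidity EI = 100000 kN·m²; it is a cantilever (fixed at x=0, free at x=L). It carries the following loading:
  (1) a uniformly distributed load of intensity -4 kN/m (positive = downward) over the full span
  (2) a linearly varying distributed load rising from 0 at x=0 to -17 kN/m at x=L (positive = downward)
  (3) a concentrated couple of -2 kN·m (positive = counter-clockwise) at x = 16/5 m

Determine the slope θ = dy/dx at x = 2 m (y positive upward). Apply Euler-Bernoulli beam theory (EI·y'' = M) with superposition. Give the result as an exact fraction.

Load 1 — uniform load w=-4 kN/m over full span:
  θ_1 = -wx(x²-3Lx+3L²)/(6EI) = -(-4)·2·(2²-3·8·2+3·8²)/(6·100000) = 37/18750 rad
Load 2 — triangular load w₀=-17 kN/m (0→w₀ over full span):
  θ_2 = (w₀Lx²/4-w₀L²x/3-w₀x⁴/(24L))/EI = ((-17)·8·2²/4-(-17)·8²·2/3-(-17)·2⁴/(24·8))/100000 = 2363/400000 rad
Load 3 — applied couple M₀=-2 kN·m at a=16/5 m (b=L-a=24/5):
  θ_3 = M₀x/EI  [x≤a] = (-2)·2/100000 = -1/25000 rad
Superposition: θ = Σ θ_i = 9409/1200000 rad ≈ 0.007841 rad

θ(2) = 9409/1200000 rad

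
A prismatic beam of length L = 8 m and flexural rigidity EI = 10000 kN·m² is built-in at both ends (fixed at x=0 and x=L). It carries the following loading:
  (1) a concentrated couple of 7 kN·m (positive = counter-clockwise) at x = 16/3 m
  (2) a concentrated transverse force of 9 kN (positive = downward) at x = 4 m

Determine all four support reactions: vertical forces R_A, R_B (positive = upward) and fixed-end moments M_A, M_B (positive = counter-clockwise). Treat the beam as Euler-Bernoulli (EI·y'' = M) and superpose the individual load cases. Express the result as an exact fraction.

Load 1 — applied couple M₀=7 kN·m at a=16/3 m (b=L-a=8/3):
  R_A = 6M₀ab/L³ = 6·7·(16/3)·(8/3)/8³ = 7/6 kN
  M_A = M₀b(2a-b)/L² = 7·(8/3)·(2·(16/3)-(8/3))/8² = 7/3 kN·m
  R_B = -6M₀ab/L³ = -6·7·(16/3)·(8/3)/8³ = -7/6 kN
  M_B = M₀a(2b-a)/L² = 7·(16/3)·(2·(8/3)-(16/3))/8² = 0 kN·m
Load 2 — point force P=9 kN at a=4 m (b=L-a=4):
  R_A = Pb²(3a+b)/L³ = 9·4²·(3·4+4)/8³ = 9/2 kN
  M_A = Pab²/L² = 9·4·4²/8² = 9 kN·m
  R_B = Pa²(a+3b)/L³ = 9·4²·(4+3·4)/8³ = 9/2 kN
  M_B = -Pa²b/L² = -9·4²·4/8² = -9 kN·m
Superposition: R_A = 17/3 kN, M_A = 34/3 kN·m, R_B = 10/3 kN, M_B = -9 kN·m

R_A = 17/3 kN, M_A = 34/3 kN·m, R_B = 10/3 kN, M_B = -9 kN·m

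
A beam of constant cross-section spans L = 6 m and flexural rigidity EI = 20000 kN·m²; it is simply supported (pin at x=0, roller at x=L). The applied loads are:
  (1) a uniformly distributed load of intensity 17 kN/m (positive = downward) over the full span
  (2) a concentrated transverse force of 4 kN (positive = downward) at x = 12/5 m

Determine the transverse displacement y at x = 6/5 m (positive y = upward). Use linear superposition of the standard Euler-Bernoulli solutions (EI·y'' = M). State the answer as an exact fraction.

Load 1 — uniform load w=17 kN/m over full span:
  y_1 = -wx(L³-2Lx²+x³)/(24EI) = -17·(6/5)·(6³-2·6·(6/5)²+(6/5)³)/(24·20000) = -13311/1562500 m
Load 2 — point force P=4 kN at a=12/5 m (b=L-a=18/5):
  y_2 = -Pbx(L²-b²-x²)/(6LEI)  [x≤a] = -4·(18/5)·(6/5)·(6²-(18/5)²-(6/5)²)/(6·6·20000) = -81/156250 m
Superposition: y = Σ y_i = -14121/1562500 m ≈ -0.009037 m

y(6/5) = -14121/1562500 m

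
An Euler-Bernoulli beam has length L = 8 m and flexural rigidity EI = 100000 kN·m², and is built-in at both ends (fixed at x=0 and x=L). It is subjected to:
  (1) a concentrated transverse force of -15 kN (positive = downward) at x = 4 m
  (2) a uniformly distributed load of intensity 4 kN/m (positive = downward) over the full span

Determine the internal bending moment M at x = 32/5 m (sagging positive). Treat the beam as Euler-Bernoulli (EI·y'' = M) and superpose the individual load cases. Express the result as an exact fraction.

M(32/5) = 161/75 kN·m

Load 1 — point force P=-15 kN at a=4 m (b=L-a=4):
  M_1 = Pa²(a+3b)(L-x)/L³ - Pa²b/L²  [x>a] = (-15)·4²·(4+3·4)·(8-(32/5))/8³ - (-15)·4²·4/8² = 3 kN·m
Load 2 — uniform load w=4 kN/m over full span:
  M_2 = wLx/2 - wL²/12 - wx²/2 = 4·8·(32/5)/2 - 4·8²/12 - 4·(32/5)²/2 = -64/75 kN·m
Superposition: M = Σ M_i = 161/75 kN·m ≈ 2.146667 kN·m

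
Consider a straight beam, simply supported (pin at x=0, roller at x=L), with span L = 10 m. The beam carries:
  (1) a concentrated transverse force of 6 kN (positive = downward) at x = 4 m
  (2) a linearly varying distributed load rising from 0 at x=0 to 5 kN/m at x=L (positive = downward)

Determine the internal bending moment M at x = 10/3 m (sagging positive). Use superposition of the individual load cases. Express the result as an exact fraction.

Load 1 — point force P=6 kN at a=4 m (b=L-a=6):
  M_1 = Pbx/L  [x≤a] = 6·6·(10/3)/10 = 12 kN·m
Load 2 — triangular load w₀=5 kN/m (0→w₀ over full span):
  M_2 = w₀Lx/6 - w₀x³/(6L) = 5·10·(10/3)/6 - 5·(10/3)³/(6·10) = 2000/81 kN·m
Superposition: M = Σ M_i = 2972/81 kN·m ≈ 36.691358 kN·m

M(10/3) = 2972/81 kN·m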